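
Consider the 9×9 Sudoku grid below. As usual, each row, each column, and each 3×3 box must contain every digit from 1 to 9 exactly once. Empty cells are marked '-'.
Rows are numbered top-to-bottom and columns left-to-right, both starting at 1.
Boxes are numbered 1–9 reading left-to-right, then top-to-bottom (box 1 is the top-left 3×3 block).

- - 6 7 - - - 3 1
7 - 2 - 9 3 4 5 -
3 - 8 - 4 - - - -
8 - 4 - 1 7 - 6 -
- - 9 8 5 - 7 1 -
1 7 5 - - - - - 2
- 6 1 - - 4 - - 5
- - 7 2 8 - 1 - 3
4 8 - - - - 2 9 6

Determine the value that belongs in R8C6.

Cell R8C6 itself could take any of {5, 6, 9} by direct elimination.
Consider where 6 can go in box 8.
R7C4 is out (row 7 already has a 6).
R7C5 is out (row 7 already has a 6).
R9C4 is out (row 9 already has a 6).
R9C5 is out (row 9 already has a 6).
R9C6 is out (row 9 already has a 6).
So the only cell in box 8 that can hold 6 is R8C6.
Therefore R8C6 = 6.

6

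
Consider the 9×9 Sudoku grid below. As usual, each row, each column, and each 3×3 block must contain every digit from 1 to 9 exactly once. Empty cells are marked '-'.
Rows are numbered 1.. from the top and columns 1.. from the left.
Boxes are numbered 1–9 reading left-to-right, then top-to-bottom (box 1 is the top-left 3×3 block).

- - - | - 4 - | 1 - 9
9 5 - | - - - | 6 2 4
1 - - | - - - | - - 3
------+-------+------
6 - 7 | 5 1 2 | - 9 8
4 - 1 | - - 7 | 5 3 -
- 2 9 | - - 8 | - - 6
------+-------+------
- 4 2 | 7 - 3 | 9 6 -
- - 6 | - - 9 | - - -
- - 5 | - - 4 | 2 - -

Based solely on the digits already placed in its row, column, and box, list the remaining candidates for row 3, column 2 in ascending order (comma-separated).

6,7,8

Row 3 already contains {1, 3}.
Column 2 already contains {2, 4, 5}.
Its 3×3 block (box 1) already contains {1, 5, 9}.
Removing those from 1–9 leaves {6, 7, 8} as the candidates for row 3, column 2.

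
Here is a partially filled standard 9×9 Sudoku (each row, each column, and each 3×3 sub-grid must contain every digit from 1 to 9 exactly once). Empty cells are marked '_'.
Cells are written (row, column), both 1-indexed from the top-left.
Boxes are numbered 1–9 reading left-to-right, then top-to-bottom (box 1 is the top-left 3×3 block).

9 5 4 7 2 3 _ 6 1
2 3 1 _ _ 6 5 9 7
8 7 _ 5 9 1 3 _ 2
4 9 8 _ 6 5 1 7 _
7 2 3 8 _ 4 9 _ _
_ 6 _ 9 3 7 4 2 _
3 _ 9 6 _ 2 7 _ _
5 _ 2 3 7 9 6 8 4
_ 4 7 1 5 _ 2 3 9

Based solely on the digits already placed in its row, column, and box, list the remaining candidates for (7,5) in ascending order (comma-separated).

4,8

Row 7 already contains {2, 3, 6, 7, 9}.
Column 5 already contains {2, 3, 5, 6, 7, 9}.
Its 3×3 block (box 8) already contains {1, 2, 3, 5, 6, 7, 9}.
Removing those from 1–9 leaves {4, 8} as the candidates for (7,5).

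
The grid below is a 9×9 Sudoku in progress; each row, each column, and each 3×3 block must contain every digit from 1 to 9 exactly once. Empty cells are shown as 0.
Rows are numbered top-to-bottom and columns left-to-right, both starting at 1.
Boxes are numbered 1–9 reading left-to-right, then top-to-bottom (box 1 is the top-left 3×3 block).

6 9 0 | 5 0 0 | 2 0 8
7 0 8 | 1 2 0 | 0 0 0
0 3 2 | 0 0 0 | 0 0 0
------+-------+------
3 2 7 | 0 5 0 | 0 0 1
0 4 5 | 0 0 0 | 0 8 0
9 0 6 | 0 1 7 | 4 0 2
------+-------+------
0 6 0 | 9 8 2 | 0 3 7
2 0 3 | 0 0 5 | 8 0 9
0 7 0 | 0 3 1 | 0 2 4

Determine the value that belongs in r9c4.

Row 9 already contains {1, 2, 3, 4, 7}.
Column 4 already contains {1, 5, 9}.
Its 3×3 block (box 8) already contains {1, 2, 3, 5, 8, 9}.
The only value from 1–9 not eliminated is 6, so r9c4 = 6.

6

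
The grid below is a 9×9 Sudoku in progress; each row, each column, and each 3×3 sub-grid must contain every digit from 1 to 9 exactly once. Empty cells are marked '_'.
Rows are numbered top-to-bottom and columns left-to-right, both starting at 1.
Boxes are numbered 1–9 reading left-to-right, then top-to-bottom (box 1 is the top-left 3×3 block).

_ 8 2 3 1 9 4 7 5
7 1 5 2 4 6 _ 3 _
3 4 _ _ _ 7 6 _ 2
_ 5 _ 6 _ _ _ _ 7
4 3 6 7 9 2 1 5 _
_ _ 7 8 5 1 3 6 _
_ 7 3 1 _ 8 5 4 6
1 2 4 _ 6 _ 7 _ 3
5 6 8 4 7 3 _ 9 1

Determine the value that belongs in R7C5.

Row 7 already contains {1, 3, 4, 5, 6, 7, 8}.
Column 5 already contains {1, 4, 5, 6, 7, 9}.
Its 3×3 block (box 8) already contains {1, 3, 4, 6, 7, 8}.
The only value from 1–9 not eliminated is 2, so R7C5 = 2.

2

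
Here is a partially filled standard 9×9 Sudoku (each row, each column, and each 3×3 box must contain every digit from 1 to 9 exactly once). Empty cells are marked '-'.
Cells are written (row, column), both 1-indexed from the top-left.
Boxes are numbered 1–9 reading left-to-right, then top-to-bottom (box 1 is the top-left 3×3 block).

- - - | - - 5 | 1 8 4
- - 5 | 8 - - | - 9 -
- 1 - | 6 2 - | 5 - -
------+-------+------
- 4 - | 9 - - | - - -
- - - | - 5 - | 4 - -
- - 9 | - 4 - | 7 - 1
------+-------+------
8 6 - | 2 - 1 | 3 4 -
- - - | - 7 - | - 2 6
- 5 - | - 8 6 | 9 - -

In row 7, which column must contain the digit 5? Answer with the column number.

Consider where 5 can go in row 7.
(7,3) is out (column 3 already has a 5).
(7,5) is out (column 5 already has a 5).
So the only cell in row 7 that can hold 5 is (7,9).
That is column 9.

9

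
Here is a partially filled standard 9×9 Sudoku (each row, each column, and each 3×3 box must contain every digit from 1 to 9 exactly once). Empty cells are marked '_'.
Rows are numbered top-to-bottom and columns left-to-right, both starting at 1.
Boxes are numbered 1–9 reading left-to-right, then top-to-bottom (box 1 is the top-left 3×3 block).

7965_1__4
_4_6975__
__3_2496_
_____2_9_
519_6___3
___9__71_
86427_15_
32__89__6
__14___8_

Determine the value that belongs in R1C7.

8

Cell R1C7 itself could take any of {2, 3, 8} by direct elimination.
Consider where 8 can go in row 1.
R1C5 is out (column 5 already has a 8).
R1C8 is out (column 8 already has a 8).
So the only cell in row 1 that can hold 8 is R1C7.
Therefore R1C7 = 8.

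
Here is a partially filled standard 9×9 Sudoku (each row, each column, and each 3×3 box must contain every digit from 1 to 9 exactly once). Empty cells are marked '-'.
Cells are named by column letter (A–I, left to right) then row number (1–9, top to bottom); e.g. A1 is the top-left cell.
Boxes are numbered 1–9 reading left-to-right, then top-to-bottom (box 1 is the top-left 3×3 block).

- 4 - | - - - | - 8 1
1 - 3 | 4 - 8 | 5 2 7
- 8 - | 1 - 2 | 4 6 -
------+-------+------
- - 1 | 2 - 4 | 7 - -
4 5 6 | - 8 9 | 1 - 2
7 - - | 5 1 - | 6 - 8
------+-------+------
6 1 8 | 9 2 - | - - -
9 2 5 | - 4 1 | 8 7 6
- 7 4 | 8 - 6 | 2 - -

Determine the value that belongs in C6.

Cell C6 itself could take any of {2, 9} by direct elimination.
Consider where 2 can go in row 6.
B6 is out (column B already has a 2).
F6 is out (column F already has a 2).
H6 is out (column H already has a 2).
So the only cell in row 6 that can hold 2 is C6.
Therefore C6 = 2.

2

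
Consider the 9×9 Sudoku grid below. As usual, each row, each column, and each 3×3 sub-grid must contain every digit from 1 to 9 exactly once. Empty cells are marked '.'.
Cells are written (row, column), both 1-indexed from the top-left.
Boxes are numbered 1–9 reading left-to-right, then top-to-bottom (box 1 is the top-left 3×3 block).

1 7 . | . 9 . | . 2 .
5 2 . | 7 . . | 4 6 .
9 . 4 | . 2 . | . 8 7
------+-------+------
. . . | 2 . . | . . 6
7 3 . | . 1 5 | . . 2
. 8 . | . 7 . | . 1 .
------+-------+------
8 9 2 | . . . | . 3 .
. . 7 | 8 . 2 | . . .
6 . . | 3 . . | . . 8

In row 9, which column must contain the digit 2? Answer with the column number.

Consider where 2 can go in row 9.
(9,2) is out (column 2 already has a 2).
(9,3) is out (column 3 already has a 2).
(9,5) is out (column 5 already has a 2).
(9,6) is out (column 6 already has a 2).
(9,8) is out (column 8 already has a 2).
So the only cell in row 9 that can hold 2 is (9,7).
That is column 7.

7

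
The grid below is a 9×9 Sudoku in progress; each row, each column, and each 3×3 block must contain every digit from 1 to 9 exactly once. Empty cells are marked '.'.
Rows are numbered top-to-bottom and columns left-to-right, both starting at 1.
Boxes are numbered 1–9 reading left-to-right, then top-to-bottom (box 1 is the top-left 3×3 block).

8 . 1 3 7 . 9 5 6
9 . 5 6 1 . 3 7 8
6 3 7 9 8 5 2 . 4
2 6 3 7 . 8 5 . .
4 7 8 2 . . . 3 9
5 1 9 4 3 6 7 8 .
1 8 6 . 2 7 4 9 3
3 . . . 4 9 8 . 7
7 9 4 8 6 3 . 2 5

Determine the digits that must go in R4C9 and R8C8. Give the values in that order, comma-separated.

1,6

For R4C9:
  Row 4 already contains {2, 3, 5, 6, 7, 8}.
  Column 9 already contains {3, 4, 5, 6, 7, 8, 9}.
  Its 3×3 block (box 6) already contains {3, 5, 7, 8, 9}.
  The only value from 1–9 not eliminated is 1, so R4C9 = 1.
For R8C8:
  Consider where 6 can go in row 8.
  R8C2 is out (column 2 already has a 6).
  R8C3 is out (column 3 already has a 6).
  R8C4 is out (column 4 already has a 6).
  So the only cell in row 8 that can hold 6 is R8C8.
  So R8C8 = 6.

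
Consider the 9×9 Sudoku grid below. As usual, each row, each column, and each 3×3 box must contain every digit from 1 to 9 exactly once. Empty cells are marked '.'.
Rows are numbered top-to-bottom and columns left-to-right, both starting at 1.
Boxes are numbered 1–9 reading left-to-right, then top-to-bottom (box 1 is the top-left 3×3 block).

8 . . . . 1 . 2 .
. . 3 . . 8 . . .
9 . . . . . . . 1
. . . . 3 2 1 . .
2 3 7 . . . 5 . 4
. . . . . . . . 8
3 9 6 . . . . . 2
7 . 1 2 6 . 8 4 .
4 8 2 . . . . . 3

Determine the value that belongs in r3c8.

Cell r3c8 itself could take any of {3, 5, 6, 7, 8} by direct elimination.
Consider where 8 can go in row 3.
r3c2 is out (column 2 already has a 8). r3c3 is out (box 1 already has a 8). r3c4 is out (box 2 already has a 8). r3c5 is out (box 2 already has a 8). The remaining empty cells in row 3 are similarly blocked.
So the only cell in row 3 that can hold 8 is r3c8.
Therefore r3c8 = 8.

8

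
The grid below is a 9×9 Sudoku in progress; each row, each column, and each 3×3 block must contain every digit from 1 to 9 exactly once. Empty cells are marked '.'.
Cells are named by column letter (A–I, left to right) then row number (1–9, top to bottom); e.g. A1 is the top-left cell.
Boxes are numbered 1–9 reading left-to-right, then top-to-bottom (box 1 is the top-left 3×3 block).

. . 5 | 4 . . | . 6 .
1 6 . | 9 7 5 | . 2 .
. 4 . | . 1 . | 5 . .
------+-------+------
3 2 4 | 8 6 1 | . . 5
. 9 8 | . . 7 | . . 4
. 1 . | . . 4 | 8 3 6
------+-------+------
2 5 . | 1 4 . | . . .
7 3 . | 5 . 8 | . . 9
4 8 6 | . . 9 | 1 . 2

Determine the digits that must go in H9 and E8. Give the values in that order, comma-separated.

For H9:
  Consider where 5 can go in column H.
  H3 is out (row 3 already has a 5).
  H4 is out (row 4 already has a 5).
  H5 is out (box 6 already has a 5).
  H7 is out (row 7 already has a 5).
  H8 is out (row 8 already has a 5).
  So the only cell in column H that can hold 5 is H9.
  So H9 = 5.
For E8:
  Row 8 already contains {3, 5, 7, 8, 9}.
  Column E already contains {1, 4, 6, 7}.
  Its 3×3 block (box 8) already contains {1, 4, 5, 8, 9}.
  The only value from 1–9 not eliminated is 2, so E8 = 2.

5,2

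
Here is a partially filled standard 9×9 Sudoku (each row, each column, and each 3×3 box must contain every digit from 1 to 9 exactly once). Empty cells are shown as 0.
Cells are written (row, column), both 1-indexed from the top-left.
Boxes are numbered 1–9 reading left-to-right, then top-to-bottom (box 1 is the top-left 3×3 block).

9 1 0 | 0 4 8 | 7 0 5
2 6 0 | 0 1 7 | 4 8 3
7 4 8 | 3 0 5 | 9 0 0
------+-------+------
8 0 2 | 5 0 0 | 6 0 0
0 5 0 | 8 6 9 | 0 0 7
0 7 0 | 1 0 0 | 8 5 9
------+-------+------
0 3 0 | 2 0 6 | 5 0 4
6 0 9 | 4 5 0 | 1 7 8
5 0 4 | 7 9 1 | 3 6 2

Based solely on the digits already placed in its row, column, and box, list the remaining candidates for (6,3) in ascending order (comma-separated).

3,6

Row 6 already contains {1, 5, 7, 8, 9}.
Column 3 already contains {2, 4, 8, 9}.
Its 3×3 block (box 4) already contains {2, 5, 7, 8}.
Removing those from 1–9 leaves {3, 6} as the candidates for (6,3).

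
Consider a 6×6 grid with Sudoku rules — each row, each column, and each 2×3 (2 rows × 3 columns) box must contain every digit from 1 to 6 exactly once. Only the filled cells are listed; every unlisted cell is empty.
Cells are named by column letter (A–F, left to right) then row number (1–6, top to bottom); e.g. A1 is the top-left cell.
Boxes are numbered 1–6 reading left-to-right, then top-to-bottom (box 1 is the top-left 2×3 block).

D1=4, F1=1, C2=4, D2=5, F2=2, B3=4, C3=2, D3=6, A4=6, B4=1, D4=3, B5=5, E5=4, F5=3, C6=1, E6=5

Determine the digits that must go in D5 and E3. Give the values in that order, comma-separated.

1,1

For D5:
  Consider where 1 can go in column D.
  D6 is out (row 6 already has a 1).
  So the only cell in column D that can hold 1 is D5.
  So D5 = 1.
For E3:
  Row 3 already contains {2, 4, 6}.
  Column E already contains {4, 5}.
  Its 2×3 block (box 4) already contains {3, 6}.
  The only value from 1–6 not eliminated is 1, so E3 = 1.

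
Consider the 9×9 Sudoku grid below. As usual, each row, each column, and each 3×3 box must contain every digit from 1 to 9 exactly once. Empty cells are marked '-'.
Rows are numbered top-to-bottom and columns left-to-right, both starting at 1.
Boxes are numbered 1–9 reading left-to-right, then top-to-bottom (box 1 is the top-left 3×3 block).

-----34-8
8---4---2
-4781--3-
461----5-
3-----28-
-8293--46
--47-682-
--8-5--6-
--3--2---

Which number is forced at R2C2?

Cell R2C2 itself could take any of {1, 3, 5, 9} by direct elimination.
Consider where 3 can go in row 2.
R2C3 is out (column 3 already has a 3).
R2C4 is out (box 2 already has a 3).
R2C6 is out (column 6 already has a 3).
R2C7 is out (box 3 already has a 3).
R2C8 is out (column 8 already has a 3).
So the only cell in row 2 that can hold 3 is R2C2.
Therefore R2C2 = 3.

3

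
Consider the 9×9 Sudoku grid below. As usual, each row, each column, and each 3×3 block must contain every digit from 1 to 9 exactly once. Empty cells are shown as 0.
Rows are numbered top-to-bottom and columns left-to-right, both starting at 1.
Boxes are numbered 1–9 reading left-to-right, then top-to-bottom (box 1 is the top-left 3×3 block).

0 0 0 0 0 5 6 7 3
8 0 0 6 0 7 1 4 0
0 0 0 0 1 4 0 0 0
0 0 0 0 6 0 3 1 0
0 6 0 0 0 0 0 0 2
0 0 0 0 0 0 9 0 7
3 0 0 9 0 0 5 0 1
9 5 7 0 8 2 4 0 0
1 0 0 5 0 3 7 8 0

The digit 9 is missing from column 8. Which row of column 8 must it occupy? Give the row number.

3

Consider where 9 can go in column 8.
r5c8 is out (box 6 already has a 9).
r6c8 is out (row 6 already has a 9).
r7c8 is out (row 7 already has a 9).
r8c8 is out (row 8 already has a 9).
So the only cell in column 8 that can hold 9 is r3c8.
That is row 3.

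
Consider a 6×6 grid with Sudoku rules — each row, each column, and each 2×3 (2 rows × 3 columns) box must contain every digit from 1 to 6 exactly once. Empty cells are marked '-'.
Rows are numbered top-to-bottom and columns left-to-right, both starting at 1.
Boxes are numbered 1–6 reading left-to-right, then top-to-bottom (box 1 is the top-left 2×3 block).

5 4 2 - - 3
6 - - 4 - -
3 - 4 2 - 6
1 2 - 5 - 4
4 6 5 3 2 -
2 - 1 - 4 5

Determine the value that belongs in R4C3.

Row 4 already contains {1, 2, 4, 5}.
Column 3 already contains {1, 2, 4, 5}.
Its 2×3 block (box 3) already contains {1, 2, 3, 4}.
The only value from 1–6 not eliminated is 6, so R4C3 = 6.

6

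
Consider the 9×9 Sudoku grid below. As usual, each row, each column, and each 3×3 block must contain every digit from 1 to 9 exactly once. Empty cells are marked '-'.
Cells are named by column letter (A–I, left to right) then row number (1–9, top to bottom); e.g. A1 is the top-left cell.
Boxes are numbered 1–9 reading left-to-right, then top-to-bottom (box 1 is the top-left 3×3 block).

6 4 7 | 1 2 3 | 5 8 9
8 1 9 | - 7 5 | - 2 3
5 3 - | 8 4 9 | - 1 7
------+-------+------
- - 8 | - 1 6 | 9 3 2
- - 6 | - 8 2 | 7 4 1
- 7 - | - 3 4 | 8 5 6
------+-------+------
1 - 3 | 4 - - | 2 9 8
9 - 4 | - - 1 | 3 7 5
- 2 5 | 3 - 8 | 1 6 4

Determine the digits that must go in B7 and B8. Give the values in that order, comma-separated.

6,8

For B7:
  Row 7 already contains {1, 2, 3, 4, 8, 9}.
  Column B already contains {1, 2, 3, 4, 7}.
  Its 3×3 block (box 7) already contains {1, 2, 3, 4, 5, 9}.
  The only value from 1–9 not eliminated is 6, so B7 = 6.
For B8:
  Consider where 8 can go in row 8.
  D8 is out (column D already has a 8).
  E8 is out (column E already has a 8).
  So the only cell in row 8 that can hold 8 is B8.
  So B8 = 8.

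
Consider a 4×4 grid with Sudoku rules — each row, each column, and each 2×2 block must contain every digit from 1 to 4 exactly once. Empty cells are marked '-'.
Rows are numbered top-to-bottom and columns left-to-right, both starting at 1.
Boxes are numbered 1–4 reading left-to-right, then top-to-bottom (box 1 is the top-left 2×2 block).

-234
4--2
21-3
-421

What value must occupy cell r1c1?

Row 1 already contains {2, 3, 4}.
Column 1 already contains {2, 4}.
Its 2×2 block (box 1) already contains {2, 4}.
The only value from 1–4 not eliminated is 1, so r1c1 = 1.

1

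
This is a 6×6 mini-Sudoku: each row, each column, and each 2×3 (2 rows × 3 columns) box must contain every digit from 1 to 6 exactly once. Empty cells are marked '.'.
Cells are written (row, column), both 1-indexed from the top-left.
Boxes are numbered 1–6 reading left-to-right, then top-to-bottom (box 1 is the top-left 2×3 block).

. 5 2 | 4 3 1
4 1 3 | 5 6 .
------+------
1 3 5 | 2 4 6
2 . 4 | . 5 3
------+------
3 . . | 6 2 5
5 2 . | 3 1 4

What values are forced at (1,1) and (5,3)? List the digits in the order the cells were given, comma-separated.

For (1,1):
  Row 1 already contains {1, 2, 3, 4, 5}.
  Column 1 already contains {1, 2, 3, 4, 5}.
  Its 2×3 block (box 1) already contains {1, 2, 3, 4, 5}.
  The only value from 1–6 not eliminated is 6, so (1,1) = 6.
For (5,3):
  Row 5 already contains {2, 3, 5, 6}.
  Column 3 already contains {2, 3, 4, 5}.
  Its 2×3 block (box 5) already contains {2, 3, 5}.
  The only value from 1–6 not eliminated is 1, so (5,3) = 1.

6,1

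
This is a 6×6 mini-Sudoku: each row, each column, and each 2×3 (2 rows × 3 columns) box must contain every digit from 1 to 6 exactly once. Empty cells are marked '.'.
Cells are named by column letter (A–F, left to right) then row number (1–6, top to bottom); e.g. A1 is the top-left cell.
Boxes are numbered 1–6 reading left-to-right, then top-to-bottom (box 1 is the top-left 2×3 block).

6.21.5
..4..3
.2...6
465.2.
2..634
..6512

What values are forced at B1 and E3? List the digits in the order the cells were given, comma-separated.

3,5

For B1:
  Row 1 already contains {1, 2, 5, 6}.
  Column B already contains {2, 6}.
  Its 2×3 block (box 1) already contains {2, 4, 6}.
  The only value from 1–6 not eliminated is 3, so B1 = 3.
For E3:
  Consider where 5 can go in column E.
  E1 is out (row 1 already has a 5).
  E2 is out (box 2 already has a 5).
  So the only cell in column E that can hold 5 is E3.
  So E3 = 5.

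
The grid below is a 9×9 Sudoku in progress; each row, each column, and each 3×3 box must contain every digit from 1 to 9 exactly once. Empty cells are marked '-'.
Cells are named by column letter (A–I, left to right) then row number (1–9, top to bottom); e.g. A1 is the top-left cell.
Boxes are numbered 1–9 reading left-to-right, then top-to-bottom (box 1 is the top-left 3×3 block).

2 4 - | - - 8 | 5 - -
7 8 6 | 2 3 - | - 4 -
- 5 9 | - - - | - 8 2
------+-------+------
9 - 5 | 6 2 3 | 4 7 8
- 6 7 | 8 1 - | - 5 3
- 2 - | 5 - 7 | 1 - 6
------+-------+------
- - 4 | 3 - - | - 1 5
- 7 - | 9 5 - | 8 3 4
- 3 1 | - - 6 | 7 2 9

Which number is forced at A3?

Cell A3 itself could take any of {1, 3} by direct elimination.
Consider where 1 can go in box 1.
C1 is out (column C already has a 1).
So the only cell in box 1 that can hold 1 is A3.
Therefore A3 = 1.

1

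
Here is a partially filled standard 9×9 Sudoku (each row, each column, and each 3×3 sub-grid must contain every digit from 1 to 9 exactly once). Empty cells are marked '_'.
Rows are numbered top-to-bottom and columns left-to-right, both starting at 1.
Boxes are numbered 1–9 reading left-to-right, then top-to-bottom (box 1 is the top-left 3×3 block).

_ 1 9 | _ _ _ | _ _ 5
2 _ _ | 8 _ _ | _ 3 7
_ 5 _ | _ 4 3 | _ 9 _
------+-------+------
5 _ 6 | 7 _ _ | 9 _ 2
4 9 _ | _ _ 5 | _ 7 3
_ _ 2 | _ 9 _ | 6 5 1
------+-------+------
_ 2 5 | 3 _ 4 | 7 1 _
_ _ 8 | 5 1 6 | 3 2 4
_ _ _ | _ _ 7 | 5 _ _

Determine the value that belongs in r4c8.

4

Cell r4c8 itself could take any of {4, 8} by direct elimination.
Consider where 4 can go in box 6.
r5c7 is out (row 5 already has a 4).
So the only cell in box 6 that can hold 4 is r4c8.
Therefore r4c8 = 4.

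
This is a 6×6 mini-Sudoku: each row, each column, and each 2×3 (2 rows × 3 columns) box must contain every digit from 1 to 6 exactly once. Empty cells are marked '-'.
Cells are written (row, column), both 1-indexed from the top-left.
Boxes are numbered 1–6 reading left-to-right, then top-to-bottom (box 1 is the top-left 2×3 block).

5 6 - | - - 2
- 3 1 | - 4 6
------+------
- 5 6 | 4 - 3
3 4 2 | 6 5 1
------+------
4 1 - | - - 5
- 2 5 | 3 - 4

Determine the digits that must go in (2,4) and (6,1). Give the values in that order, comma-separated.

5,6

For (2,4):
  Row 2 already contains {1, 3, 4, 6}.
  Column 4 already contains {3, 4, 6}.
  Its 2×3 block (box 2) already contains {2, 4, 6}.
  The only value from 1–6 not eliminated is 5, so (2,4) = 5.
For (6,1):
  Row 6 already contains {2, 3, 4, 5}.
  Column 1 already contains {3, 4, 5}.
  Its 2×3 block (box 5) already contains {1, 2, 4, 5}.
  The only value from 1–6 not eliminated is 6, so (6,1) = 6.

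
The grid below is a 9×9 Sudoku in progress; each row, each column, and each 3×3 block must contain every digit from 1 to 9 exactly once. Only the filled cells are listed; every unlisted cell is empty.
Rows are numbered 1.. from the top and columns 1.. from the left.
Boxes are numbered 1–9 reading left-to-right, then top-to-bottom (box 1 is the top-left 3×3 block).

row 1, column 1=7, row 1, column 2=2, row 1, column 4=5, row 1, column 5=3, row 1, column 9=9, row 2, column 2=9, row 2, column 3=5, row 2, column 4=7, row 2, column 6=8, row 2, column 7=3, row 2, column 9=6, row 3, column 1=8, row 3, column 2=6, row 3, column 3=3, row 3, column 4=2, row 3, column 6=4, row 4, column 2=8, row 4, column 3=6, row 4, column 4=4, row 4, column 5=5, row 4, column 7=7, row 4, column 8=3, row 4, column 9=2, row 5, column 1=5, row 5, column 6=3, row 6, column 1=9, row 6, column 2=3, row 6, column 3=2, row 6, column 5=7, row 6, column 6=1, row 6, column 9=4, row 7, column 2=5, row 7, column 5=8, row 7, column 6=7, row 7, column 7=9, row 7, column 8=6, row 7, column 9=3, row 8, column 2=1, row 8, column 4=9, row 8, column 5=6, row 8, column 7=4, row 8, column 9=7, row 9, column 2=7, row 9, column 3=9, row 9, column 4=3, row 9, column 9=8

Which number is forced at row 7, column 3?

Row 7 already contains {3, 5, 6, 7, 8, 9}.
Column 3 already contains {2, 3, 5, 6, 9}.
Its 3×3 block (box 7) already contains {1, 5, 7, 9}.
The only value from 1–9 not eliminated is 4, so row 7, column 3 = 4.

4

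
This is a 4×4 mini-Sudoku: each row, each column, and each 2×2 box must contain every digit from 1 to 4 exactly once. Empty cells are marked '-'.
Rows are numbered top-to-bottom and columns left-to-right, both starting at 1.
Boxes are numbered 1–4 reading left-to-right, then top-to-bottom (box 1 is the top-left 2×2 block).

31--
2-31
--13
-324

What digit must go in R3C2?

Cell R3C2 itself could take any of {2, 4} by direct elimination.
Consider where 2 can go in row 3.
R3C1 is out (column 1 already has a 2).
So the only cell in row 3 that can hold 2 is R3C2.
Therefore R3C2 = 2.

2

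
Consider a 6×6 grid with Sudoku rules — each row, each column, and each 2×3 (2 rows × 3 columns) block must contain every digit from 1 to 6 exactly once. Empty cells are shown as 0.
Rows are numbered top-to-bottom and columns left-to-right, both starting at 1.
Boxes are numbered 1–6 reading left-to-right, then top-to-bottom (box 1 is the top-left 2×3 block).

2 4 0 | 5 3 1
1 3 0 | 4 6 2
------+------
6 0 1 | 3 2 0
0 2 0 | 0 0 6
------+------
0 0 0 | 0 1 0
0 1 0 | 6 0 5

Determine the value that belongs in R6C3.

Cell R6C3 itself could take any of {2, 3, 4} by direct elimination.
Consider where 2 can go in row 6.
R6C1 is out (column 1 already has a 2).
R6C5 is out (column 5 already has a 2).
So the only cell in row 6 that can hold 2 is R6C3.
Therefore R6C3 = 2.

2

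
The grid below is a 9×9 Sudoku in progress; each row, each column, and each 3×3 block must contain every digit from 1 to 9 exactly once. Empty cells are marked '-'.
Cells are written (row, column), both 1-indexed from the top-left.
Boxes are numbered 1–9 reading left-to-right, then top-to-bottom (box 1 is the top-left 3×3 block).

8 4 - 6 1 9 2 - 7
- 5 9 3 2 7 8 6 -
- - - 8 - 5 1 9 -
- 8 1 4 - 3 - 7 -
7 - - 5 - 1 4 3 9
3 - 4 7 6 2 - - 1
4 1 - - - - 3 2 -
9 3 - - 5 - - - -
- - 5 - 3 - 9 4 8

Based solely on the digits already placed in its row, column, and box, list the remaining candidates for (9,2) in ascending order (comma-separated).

2,6,7

Row 9 already contains {3, 4, 5, 8, 9}.
Column 2 already contains {1, 3, 4, 5, 8}.
Its 3×3 block (box 7) already contains {1, 3, 4, 5, 9}.
Removing those from 1–9 leaves {2, 6, 7} as the candidates for (9,2).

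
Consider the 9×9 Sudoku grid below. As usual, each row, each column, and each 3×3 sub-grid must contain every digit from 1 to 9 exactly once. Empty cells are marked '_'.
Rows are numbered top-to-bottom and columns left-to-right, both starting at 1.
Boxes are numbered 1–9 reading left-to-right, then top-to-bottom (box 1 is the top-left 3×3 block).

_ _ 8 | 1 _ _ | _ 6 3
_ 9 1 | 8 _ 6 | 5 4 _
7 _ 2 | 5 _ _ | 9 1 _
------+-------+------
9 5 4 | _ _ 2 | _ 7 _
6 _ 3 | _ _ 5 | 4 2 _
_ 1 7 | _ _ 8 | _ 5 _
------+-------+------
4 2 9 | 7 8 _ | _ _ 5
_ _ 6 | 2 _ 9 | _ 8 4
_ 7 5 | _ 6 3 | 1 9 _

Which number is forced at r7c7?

6

Cell r7c7 itself could take any of {3, 6} by direct elimination.
Consider where 6 can go in row 7.
r7c6 is out (column 6 already has a 6).
r7c8 is out (column 8 already has a 6).
So the only cell in row 7 that can hold 6 is r7c7.
Therefore r7c7 = 6.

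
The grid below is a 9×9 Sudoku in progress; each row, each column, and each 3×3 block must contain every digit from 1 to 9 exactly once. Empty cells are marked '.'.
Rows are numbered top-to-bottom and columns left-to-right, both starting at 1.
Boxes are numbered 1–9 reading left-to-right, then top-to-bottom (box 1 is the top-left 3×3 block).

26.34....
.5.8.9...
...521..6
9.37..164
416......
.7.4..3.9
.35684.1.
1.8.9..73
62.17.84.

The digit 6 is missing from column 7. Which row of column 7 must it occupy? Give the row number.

Consider where 6 can go in column 7.
R1C7 is out (row 1 already has a 6).
R2C7 is out (box 3 already has a 6).
R3C7 is out (row 3 already has a 6).
R5C7 is out (row 5 already has a 6).
R7C7 is out (row 7 already has a 6).
So the only cell in column 7 that can hold 6 is R8C7.
That is row 8.

8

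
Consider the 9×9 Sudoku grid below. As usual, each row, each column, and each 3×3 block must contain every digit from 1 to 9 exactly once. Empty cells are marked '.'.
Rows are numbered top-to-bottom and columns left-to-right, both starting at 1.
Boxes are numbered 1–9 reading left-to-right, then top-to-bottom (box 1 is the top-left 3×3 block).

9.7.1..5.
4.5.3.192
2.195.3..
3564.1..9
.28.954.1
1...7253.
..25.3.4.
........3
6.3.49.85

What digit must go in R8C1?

5

Cell R8C1 itself could take any of {5, 7, 8} by direct elimination.
Consider where 5 can go in box 7.
R7C1 is out (row 7 already has a 5).
R7C2 is out (row 7 already has a 5).
R8C2 is out (column 2 already has a 5).
R8C3 is out (column 3 already has a 5).
R9C2 is out (row 9 already has a 5).
So the only cell in box 7 that can hold 5 is R8C1.
Therefore R8C1 = 5.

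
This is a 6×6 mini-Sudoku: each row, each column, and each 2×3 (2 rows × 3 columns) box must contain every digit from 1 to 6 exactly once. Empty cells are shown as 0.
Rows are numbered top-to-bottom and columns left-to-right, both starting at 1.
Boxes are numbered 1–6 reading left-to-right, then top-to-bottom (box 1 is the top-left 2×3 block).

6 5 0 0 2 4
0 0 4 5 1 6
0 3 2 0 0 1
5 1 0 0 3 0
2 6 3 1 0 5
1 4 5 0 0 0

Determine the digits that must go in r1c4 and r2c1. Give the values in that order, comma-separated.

For r1c4:
  Row 1 already contains {2, 4, 5, 6}.
  Column 4 already contains {1, 5}.
  Its 2×3 block (box 2) already contains {1, 2, 4, 5, 6}.
  The only value from 1–6 not eliminated is 3, so r1c4 = 3.
For r2c1:
  Row 2 already contains {1, 4, 5, 6}.
  Column 1 already contains {1, 2, 5, 6}.
  Its 2×3 block (box 1) already contains {4, 5, 6}.
  The only value from 1–6 not eliminated is 3, so r2c1 = 3.

3,3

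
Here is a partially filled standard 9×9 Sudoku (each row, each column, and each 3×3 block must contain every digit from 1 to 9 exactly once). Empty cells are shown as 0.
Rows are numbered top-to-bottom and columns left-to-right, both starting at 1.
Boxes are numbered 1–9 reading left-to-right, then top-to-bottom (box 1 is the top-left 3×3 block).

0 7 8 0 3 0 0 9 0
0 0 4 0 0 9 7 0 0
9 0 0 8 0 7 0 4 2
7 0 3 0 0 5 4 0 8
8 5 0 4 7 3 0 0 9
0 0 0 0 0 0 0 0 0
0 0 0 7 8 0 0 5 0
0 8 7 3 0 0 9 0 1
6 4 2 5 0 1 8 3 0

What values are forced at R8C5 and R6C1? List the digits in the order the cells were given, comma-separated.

4,4

For R8C5:
  Consider where 4 can go in column 5.
  R2C5 is out (row 2 already has a 4).
  R3C5 is out (row 3 already has a 4).
  R4C5 is out (row 4 already has a 4).
  R6C5 is out (box 5 already has a 4).
  R9C5 is out (row 9 already has a 4).
  So the only cell in column 5 that can hold 4 is R8C5.
  So R8C5 = 4.
For R6C1:
  Consider where 4 can go in row 6.
  R6C2 is out (column 2 already has a 4). R6C3 is out (column 3 already has a 4). R6C4 is out (column 4 already has a 4). R6C5 is out (box 5 already has a 4). The remaining empty cells in row 6 are similarly blocked.
  So the only cell in row 6 that can hold 4 is R6C1.
  So R6C1 = 4.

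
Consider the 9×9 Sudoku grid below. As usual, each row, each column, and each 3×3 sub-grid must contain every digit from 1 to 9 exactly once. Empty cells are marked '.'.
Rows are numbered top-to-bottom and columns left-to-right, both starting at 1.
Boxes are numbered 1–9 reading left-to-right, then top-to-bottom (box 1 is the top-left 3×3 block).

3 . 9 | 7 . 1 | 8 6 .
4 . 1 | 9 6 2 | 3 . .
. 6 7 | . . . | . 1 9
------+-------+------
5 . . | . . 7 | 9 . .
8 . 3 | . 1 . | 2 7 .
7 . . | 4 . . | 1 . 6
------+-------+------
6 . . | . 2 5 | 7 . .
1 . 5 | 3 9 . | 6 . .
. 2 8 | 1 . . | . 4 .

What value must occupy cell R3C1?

Row 3 already contains {1, 6, 7, 9}.
Column 1 already contains {1, 3, 4, 5, 6, 7, 8}.
Its 3×3 block (box 1) already contains {1, 3, 4, 6, 7, 9}.
The only value from 1–9 not eliminated is 2, so R3C1 = 2.

2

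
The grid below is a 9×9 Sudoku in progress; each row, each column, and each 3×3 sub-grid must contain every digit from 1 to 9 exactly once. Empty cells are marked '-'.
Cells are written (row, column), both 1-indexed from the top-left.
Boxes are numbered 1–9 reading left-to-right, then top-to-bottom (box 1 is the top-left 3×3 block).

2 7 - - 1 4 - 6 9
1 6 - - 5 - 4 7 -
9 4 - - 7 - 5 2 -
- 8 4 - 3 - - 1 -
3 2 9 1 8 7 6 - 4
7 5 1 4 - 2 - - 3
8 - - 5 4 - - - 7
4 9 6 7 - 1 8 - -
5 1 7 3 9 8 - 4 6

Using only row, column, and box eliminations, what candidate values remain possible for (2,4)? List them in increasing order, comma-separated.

2,8,9

Row 2 already contains {1, 4, 5, 6, 7}.
Column 4 already contains {1, 3, 4, 5, 7}.
Its 3×3 block (box 2) already contains {1, 4, 5, 7}.
Removing those from 1–9 leaves {2, 8, 9} as the candidates for (2,4).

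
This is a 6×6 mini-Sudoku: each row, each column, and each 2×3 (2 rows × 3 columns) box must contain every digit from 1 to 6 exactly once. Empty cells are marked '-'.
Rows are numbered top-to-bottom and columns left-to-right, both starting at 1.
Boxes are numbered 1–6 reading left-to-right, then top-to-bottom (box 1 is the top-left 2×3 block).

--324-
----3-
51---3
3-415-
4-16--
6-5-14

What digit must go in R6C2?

2

Cell R6C2 itself could take any of {2, 3} by direct elimination.
Consider where 2 can go in row 6.
R6C4 is out (column 4 already has a 2).
So the only cell in row 6 that can hold 2 is R6C2.
Therefore R6C2 = 2.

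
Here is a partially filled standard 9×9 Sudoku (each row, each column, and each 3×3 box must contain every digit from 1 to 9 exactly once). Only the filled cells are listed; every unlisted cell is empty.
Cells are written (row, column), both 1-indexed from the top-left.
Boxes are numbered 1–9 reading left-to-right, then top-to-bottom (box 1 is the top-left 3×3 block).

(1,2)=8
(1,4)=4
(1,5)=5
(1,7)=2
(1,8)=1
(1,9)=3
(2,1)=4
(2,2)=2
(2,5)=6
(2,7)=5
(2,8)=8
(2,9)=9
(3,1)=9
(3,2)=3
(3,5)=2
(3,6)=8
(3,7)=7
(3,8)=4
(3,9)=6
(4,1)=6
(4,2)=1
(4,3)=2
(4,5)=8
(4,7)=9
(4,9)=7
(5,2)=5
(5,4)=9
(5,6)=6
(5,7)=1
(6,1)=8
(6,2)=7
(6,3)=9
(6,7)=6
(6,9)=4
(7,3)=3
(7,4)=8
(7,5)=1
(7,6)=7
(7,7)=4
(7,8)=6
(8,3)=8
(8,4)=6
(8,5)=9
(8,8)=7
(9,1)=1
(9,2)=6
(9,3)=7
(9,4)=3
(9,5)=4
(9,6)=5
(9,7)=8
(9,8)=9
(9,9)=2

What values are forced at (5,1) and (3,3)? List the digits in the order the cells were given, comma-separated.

3,5

For (5,1):
  Row 5 already contains {1, 5, 6, 9}.
  Column 1 already contains {1, 4, 6, 8, 9}.
  Its 3×3 block (box 4) already contains {1, 2, 5, 6, 7, 8, 9}.
  The only value from 1–9 not eliminated is 3, so (5,1) = 3.
For (3,3):
  Consider where 5 can go in box 1.
  (1,1) is out (row 1 already has a 5).
  (1,3) is out (row 1 already has a 5).
  (2,3) is out (row 2 already has a 5).
  So the only cell in box 1 that can hold 5 is (3,3).
  So (3,3) = 5.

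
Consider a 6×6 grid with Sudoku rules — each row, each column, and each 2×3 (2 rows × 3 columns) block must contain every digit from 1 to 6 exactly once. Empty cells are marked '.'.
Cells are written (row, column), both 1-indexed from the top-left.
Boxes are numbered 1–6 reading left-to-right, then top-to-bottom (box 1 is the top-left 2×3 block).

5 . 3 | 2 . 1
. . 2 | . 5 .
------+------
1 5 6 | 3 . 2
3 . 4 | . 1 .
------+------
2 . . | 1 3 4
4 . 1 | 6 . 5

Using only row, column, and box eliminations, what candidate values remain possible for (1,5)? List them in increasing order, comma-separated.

Row 1 already contains {1, 2, 3, 5}.
Column 5 already contains {1, 3, 5}.
Its 2×3 block (box 2) already contains {1, 2, 5}.
Removing those from 1–6 leaves {4, 6} as the candidates for (1,5).

4,6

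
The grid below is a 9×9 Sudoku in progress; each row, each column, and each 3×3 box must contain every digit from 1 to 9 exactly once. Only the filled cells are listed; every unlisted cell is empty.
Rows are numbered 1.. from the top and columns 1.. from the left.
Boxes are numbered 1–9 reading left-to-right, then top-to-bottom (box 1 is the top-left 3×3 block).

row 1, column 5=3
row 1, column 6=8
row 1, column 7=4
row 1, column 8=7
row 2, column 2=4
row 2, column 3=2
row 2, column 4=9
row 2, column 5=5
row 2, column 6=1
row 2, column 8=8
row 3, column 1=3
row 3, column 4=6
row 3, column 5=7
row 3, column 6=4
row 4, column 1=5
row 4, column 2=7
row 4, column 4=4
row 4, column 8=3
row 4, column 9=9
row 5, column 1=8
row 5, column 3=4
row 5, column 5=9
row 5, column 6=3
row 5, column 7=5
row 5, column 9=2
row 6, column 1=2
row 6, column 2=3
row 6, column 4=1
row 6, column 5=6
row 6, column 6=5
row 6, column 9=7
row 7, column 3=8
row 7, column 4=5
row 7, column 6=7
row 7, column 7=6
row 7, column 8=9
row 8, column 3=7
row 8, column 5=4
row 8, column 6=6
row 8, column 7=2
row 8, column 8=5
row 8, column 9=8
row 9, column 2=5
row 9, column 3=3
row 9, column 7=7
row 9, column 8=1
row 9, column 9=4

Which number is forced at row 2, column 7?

Row 2 already contains {1, 2, 4, 5, 8, 9}.
Column 7 already contains {2, 4, 5, 6, 7}.
Its 3×3 block (box 3) already contains {4, 7, 8}.
The only value from 1–9 not eliminated is 3, so row 2, column 7 = 3.

3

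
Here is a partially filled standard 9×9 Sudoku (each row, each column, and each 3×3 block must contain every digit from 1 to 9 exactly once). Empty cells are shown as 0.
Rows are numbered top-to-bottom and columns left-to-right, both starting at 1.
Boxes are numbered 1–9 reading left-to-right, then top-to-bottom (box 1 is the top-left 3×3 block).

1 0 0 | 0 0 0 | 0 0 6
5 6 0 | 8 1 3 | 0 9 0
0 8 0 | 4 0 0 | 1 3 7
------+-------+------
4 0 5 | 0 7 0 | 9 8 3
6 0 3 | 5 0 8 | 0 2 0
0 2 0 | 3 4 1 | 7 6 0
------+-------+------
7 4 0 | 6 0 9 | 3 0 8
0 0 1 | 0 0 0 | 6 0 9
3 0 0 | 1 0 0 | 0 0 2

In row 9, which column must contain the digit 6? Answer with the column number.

Consider where 6 can go in row 9.
R9C2 is out (column 2 already has a 6).
R9C5 is out (box 8 already has a 6).
R9C6 is out (box 8 already has a 6).
R9C7 is out (column 7 already has a 6).
R9C8 is out (column 8 already has a 6).
So the only cell in row 9 that can hold 6 is R9C3.
That is column 3.

3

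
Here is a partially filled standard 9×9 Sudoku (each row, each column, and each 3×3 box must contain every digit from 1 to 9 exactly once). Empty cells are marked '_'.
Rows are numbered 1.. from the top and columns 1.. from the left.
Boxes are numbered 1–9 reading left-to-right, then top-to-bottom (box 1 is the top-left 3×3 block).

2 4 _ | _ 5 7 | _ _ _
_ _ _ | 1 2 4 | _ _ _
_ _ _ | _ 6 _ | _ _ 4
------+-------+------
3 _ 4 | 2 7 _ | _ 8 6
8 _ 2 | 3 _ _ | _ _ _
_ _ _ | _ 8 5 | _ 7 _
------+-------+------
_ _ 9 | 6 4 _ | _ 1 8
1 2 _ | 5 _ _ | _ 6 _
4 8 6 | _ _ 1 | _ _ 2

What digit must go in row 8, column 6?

Cell row 8, column 6 itself could take any of {3, 8, 9} by direct elimination.
Consider where 8 can go in box 8.
row 7, column 6 is out (row 7 already has a 8).
row 8, column 5 is out (column 5 already has a 8).
row 9, column 4 is out (row 9 already has a 8).
row 9, column 5 is out (row 9 already has a 8).
So the only cell in box 8 that can hold 8 is row 8, column 6.
Therefore row 8, column 6 = 8.

8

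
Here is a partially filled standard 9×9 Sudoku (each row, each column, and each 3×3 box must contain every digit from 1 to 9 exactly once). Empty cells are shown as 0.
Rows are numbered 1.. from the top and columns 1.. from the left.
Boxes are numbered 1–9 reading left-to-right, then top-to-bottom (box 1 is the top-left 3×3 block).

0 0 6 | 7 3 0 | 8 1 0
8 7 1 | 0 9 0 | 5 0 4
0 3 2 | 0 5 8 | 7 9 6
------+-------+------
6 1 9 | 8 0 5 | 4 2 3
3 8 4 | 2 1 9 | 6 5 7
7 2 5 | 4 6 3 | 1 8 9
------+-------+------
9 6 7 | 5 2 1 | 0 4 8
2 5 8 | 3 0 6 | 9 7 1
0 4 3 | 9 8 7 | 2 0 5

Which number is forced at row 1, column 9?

2

Row 1 already contains {1, 3, 6, 7, 8}.
Column 9 already contains {1, 3, 4, 5, 6, 7, 8, 9}.
Its 3×3 block (box 3) already contains {1, 4, 5, 6, 7, 8, 9}.
The only value from 1–9 not eliminated is 2, so row 1, column 9 = 2.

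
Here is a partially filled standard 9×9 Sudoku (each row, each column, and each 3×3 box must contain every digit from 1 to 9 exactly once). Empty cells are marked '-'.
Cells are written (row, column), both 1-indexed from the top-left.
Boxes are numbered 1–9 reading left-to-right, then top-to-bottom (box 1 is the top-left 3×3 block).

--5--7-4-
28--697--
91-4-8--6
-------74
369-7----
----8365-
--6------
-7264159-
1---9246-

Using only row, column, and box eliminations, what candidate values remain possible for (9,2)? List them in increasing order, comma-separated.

Row 9 already contains {1, 2, 4, 6, 9}.
Column 2 already contains {1, 6, 7, 8}.
Its 3×3 block (box 7) already contains {1, 2, 6, 7}.
Removing those from 1–9 leaves {3, 5} as the candidates for (9,2).

3,5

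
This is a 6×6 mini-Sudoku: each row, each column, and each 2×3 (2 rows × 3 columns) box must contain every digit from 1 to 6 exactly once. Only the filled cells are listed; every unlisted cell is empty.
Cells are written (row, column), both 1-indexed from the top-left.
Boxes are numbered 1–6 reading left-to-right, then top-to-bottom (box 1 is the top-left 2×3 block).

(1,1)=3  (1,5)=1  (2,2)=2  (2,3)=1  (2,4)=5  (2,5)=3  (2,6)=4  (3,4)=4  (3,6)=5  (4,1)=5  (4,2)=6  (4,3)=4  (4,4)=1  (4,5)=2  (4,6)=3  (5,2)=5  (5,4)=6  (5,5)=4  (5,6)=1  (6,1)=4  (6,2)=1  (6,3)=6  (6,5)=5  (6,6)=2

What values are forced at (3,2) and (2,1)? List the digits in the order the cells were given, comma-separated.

3,6

For (3,2):
  Row 3 already contains {4, 5}.
  Column 2 already contains {1, 2, 5, 6}.
  Its 2×3 block (box 3) already contains {4, 5, 6}.
  The only value from 1–6 not eliminated is 3, so (3,2) = 3.
For (2,1):
  Row 2 already contains {1, 2, 3, 4, 5}.
  Column 1 already contains {3, 4, 5}.
  Its 2×3 block (box 1) already contains {1, 2, 3}.
  The only value from 1–6 not eliminated is 6, so (2,1) = 6.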